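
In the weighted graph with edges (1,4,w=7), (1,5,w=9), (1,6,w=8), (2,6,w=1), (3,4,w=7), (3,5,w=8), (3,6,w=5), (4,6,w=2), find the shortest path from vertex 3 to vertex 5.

Step 1: Build adjacency list with weights:
  1: 4(w=7), 5(w=9), 6(w=8)
  2: 6(w=1)
  3: 4(w=7), 5(w=8), 6(w=5)
  4: 1(w=7), 3(w=7), 6(w=2)
  5: 1(w=9), 3(w=8)
  6: 1(w=8), 2(w=1), 3(w=5), 4(w=2)

Step 2: Apply Dijkstra's algorithm from vertex 3:
  Visit vertex 3 (distance=0)
    Update dist[4] = 7
    Update dist[5] = 8
    Update dist[6] = 5
  Visit vertex 6 (distance=5)
    Update dist[1] = 13
    Update dist[2] = 6
  Visit vertex 2 (distance=6)
  Visit vertex 4 (distance=7)
  Visit vertex 5 (distance=8)

Step 3: Shortest path: 3 -> 5
Total weight: 8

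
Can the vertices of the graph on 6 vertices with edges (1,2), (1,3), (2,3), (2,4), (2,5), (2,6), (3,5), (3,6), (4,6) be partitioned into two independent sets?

Step 1: Attempt 2-coloring using BFS:
  Start at vertex 1, assign color 0
  Color vertex 2 with color 1 (neighbor of 1)
  Color vertex 3 with color 1 (neighbor of 1)

Step 2: Conflict found! Vertices 2 and 3 are adjacent but have the same color.
This means the graph contains an odd cycle.

The graph is NOT bipartite.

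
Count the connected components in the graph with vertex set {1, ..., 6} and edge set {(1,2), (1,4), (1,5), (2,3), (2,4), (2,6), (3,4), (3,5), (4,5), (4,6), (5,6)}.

Step 1: Build adjacency list from edges:
  1: 2, 4, 5
  2: 1, 3, 4, 6
  3: 2, 4, 5
  4: 1, 2, 3, 5, 6
  5: 1, 3, 4, 6
  6: 2, 4, 5

Step 2: Run BFS/DFS from vertex 1:
  Visited: {1, 2, 4, 5, 3, 6}
  Reached 6 of 6 vertices

Step 3: All 6 vertices reached from vertex 1, so the graph is connected.
Number of connected components: 1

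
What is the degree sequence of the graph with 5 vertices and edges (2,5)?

Step 1: Count edges incident to each vertex:
  deg(1) = 0 (neighbors: none)
  deg(2) = 1 (neighbors: 5)
  deg(3) = 0 (neighbors: none)
  deg(4) = 0 (neighbors: none)
  deg(5) = 1 (neighbors: 2)

Step 2: Sort degrees in non-increasing order:
  Degrees: [0, 1, 0, 0, 1] -> sorted: [1, 1, 0, 0, 0]

Degree sequence: [1, 1, 0, 0, 0]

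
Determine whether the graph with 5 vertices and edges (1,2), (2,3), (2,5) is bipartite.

Step 1: Attempt 2-coloring using BFS:
  Start at vertex 1, assign color 0
  Color vertex 2 with color 1 (neighbor of 1)
  Color vertex 3 with color 0 (neighbor of 2)
  Color vertex 5 with color 0 (neighbor of 2)
  Start new component at vertex 4, assign color 0

Step 2: 2-coloring succeeded. No conflicts found.
  Set A (color 0): {1, 3, 4, 5}
  Set B (color 1): {2}

The graph is bipartite with partition {1, 3, 4, 5}, {2}.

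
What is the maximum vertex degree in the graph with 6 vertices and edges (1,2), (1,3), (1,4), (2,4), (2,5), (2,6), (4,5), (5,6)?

Step 1: Count edges incident to each vertex:
  deg(1) = 3 (neighbors: 2, 3, 4)
  deg(2) = 4 (neighbors: 1, 4, 5, 6)
  deg(3) = 1 (neighbors: 1)
  deg(4) = 3 (neighbors: 1, 2, 5)
  deg(5) = 3 (neighbors: 2, 4, 6)
  deg(6) = 2 (neighbors: 2, 5)

Step 2: Find maximum:
  max(3, 4, 1, 3, 3, 2) = 4 (vertex 2)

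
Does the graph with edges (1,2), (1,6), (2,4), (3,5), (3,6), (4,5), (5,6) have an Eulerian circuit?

Step 1: Find the degree of each vertex:
  deg(1) = 2
  deg(2) = 2
  deg(3) = 2
  deg(4) = 2
  deg(5) = 3
  deg(6) = 3

Step 2: Count vertices with odd degree:
  Odd-degree vertices: 5, 6 (2 total)

Step 3: Apply Euler's theorem:
  - Eulerian circuit exists iff graph is connected and all vertices have even degree
  - Eulerian path exists iff graph is connected and has 0 or 2 odd-degree vertices

Graph is connected with exactly 2 odd-degree vertices (5, 6).
Eulerian path exists (starting and ending at the odd-degree vertices), but no Eulerian circuit.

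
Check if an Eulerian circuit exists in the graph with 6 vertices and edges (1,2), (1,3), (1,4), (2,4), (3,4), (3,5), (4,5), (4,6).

Step 1: Find the degree of each vertex:
  deg(1) = 3
  deg(2) = 2
  deg(3) = 3
  deg(4) = 5
  deg(5) = 2
  deg(6) = 1

Step 2: Count vertices with odd degree:
  Odd-degree vertices: 1, 3, 4, 6 (4 total)

Step 3: Apply Euler's theorem:
  - Eulerian circuit exists iff graph is connected and all vertices have even degree
  - Eulerian path exists iff graph is connected and has 0 or 2 odd-degree vertices

Graph has 4 odd-degree vertices (need 0 or 2).
Neither Eulerian path nor Eulerian circuit exists.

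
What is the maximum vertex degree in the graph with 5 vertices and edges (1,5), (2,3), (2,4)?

Step 1: Count edges incident to each vertex:
  deg(1) = 1 (neighbors: 5)
  deg(2) = 2 (neighbors: 3, 4)
  deg(3) = 1 (neighbors: 2)
  deg(4) = 1 (neighbors: 2)
  deg(5) = 1 (neighbors: 1)

Step 2: Find maximum:
  max(1, 2, 1, 1, 1) = 2 (vertex 2)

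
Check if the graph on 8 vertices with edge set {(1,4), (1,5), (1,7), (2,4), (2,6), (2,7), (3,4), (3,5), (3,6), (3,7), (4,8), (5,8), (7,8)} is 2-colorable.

Step 1: Attempt 2-coloring using BFS:
  Start at vertex 1, assign color 0
  Color vertex 4 with color 1 (neighbor of 1)
  Color vertex 5 with color 1 (neighbor of 1)
  Color vertex 7 with color 1 (neighbor of 1)
  Color vertex 2 with color 0 (neighbor of 4)
  Color vertex 3 with color 0 (neighbor of 4)
  Color vertex 8 with color 0 (neighbor of 4)
  Color vertex 6 with color 1 (neighbor of 2)

Step 2: 2-coloring succeeded. No conflicts found.
  Set A (color 0): {1, 2, 3, 8}
  Set B (color 1): {4, 5, 6, 7}

The graph is bipartite with partition {1, 2, 3, 8}, {4, 5, 6, 7}.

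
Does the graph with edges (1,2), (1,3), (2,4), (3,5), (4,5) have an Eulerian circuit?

Step 1: Find the degree of each vertex:
  deg(1) = 2
  deg(2) = 2
  deg(3) = 2
  deg(4) = 2
  deg(5) = 2

Step 2: Count vertices with odd degree:
  All vertices have even degree (0 odd-degree vertices)

Step 3: Apply Euler's theorem:
  - Eulerian circuit exists iff graph is connected and all vertices have even degree
  - Eulerian path exists iff graph is connected and has 0 or 2 odd-degree vertices

Graph is connected with 0 odd-degree vertices.
Both Eulerian circuit and Eulerian path exist.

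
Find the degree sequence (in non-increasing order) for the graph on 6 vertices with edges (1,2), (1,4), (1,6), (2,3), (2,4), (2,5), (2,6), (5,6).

Step 1: Count edges incident to each vertex:
  deg(1) = 3 (neighbors: 2, 4, 6)
  deg(2) = 5 (neighbors: 1, 3, 4, 5, 6)
  deg(3) = 1 (neighbors: 2)
  deg(4) = 2 (neighbors: 1, 2)
  deg(5) = 2 (neighbors: 2, 6)
  deg(6) = 3 (neighbors: 1, 2, 5)

Step 2: Sort degrees in non-increasing order:
  Degrees: [3, 5, 1, 2, 2, 3] -> sorted: [5, 3, 3, 2, 2, 1]

Degree sequence: [5, 3, 3, 2, 2, 1]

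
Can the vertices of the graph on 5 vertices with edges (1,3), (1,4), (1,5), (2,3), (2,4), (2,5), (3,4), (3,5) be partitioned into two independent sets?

Step 1: Attempt 2-coloring using BFS:
  Start at vertex 1, assign color 0
  Color vertex 3 with color 1 (neighbor of 1)
  Color vertex 4 with color 1 (neighbor of 1)
  Color vertex 5 with color 1 (neighbor of 1)
  Color vertex 2 with color 0 (neighbor of 3)

Step 2: Conflict found! Vertices 3 and 4 are adjacent but have the same color.
This means the graph contains an odd cycle.

The graph is NOT bipartite.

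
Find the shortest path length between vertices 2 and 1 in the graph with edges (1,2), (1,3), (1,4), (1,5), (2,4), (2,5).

Step 1: Build adjacency list:
  1: 2, 3, 4, 5
  2: 1, 4, 5
  3: 1
  4: 1, 2
  5: 1, 2

Step 2: BFS from vertex 2 to find shortest path to 1:
  vertex 1 reached at distance 1

Step 3: Shortest path: 2 -> 1
Path length: 1 edge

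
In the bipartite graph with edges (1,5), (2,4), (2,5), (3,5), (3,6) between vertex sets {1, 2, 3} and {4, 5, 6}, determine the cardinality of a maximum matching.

Step 1: List the neighbors of each left vertex:
  1: 5
  2: 4, 5
  3: 5, 6

Step 2: Greedily match left vertices, then look for augmenting paths:
  Match 1 -- 5
  Match 2 -- 4
  Match 3 -- 6
  No augmenting path remains.

Step 3: Verify this is maximum:
  Matching size 3 = min(|L|, |R|) = min(3, 3), which is an upper bound, so this matching is maximum.

Maximum matching: {(1,5), (2,4), (3,6)}
Size: 3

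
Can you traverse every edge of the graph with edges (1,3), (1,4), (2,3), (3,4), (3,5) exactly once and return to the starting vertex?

Step 1: Find the degree of each vertex:
  deg(1) = 2
  deg(2) = 1
  deg(3) = 4
  deg(4) = 2
  deg(5) = 1

Step 2: Count vertices with odd degree:
  Odd-degree vertices: 2, 5 (2 total)

Step 3: Apply Euler's theorem:
  - Eulerian circuit exists iff graph is connected and all vertices have even degree
  - Eulerian path exists iff graph is connected and has 0 or 2 odd-degree vertices

Graph is connected with exactly 2 odd-degree vertices (2, 5).
Eulerian path exists (starting and ending at the odd-degree vertices), but no Eulerian circuit.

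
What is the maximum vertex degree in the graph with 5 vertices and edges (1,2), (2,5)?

Step 1: Count edges incident to each vertex:
  deg(1) = 1 (neighbors: 2)
  deg(2) = 2 (neighbors: 1, 5)
  deg(3) = 0 (neighbors: none)
  deg(4) = 0 (neighbors: none)
  deg(5) = 1 (neighbors: 2)

Step 2: Find maximum:
  max(1, 2, 0, 0, 1) = 2 (vertex 2)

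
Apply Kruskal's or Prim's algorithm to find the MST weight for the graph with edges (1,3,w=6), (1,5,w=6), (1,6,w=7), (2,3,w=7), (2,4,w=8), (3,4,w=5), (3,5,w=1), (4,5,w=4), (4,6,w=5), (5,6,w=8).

Apply Kruskal's algorithm (sort edges by weight, add if no cycle):

Sorted edges by weight:
  (3,5) w=1
  (4,5) w=4
  (3,4) w=5
  (4,6) w=5
  (1,5) w=6
  (1,3) w=6
  (1,6) w=7
  (2,3) w=7
  (2,4) w=8
  (5,6) w=8

Add edge (3,5) w=1 -- no cycle. Running total: 1
Add edge (4,5) w=4 -- no cycle. Running total: 5
Skip edge (3,4) w=5 -- would create cycle
Add edge (4,6) w=5 -- no cycle. Running total: 10
Add edge (1,5) w=6 -- no cycle. Running total: 16
Skip edge (1,3) w=6 -- would create cycle
Skip edge (1,6) w=7 -- would create cycle
Add edge (2,3) w=7 -- no cycle. Running total: 23

MST edges: (3,5,w=1), (4,5,w=4), (4,6,w=5), (1,5,w=6), (2,3,w=7)
Total MST weight: 1 + 4 + 5 + 6 + 7 = 23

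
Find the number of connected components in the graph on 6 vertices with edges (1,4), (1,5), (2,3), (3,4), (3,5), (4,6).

Step 1: Build adjacency list from edges:
  1: 4, 5
  2: 3
  3: 2, 4, 5
  4: 1, 3, 6
  5: 1, 3
  6: 4

Step 2: Run BFS/DFS from vertex 1:
  Visited: {1, 4, 5, 3, 6, 2}
  Reached 6 of 6 vertices

Step 3: All 6 vertices reached from vertex 1, so the graph is connected.
Number of connected components: 1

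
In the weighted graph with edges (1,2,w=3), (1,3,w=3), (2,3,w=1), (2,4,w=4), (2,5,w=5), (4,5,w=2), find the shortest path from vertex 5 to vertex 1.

Step 1: Build adjacency list with weights:
  1: 2(w=3), 3(w=3)
  2: 1(w=3), 3(w=1), 4(w=4), 5(w=5)
  3: 1(w=3), 2(w=1)
  4: 2(w=4), 5(w=2)
  5: 2(w=5), 4(w=2)

Step 2: Apply Dijkstra's algorithm from vertex 5:
  Visit vertex 5 (distance=0)
    Update dist[2] = 5
    Update dist[4] = 2
  Visit vertex 4 (distance=2)
  Visit vertex 2 (distance=5)
    Update dist[1] = 8
    Update dist[3] = 6
  Visit vertex 3 (distance=6)
  Visit vertex 1 (distance=8)

Step 3: Shortest path: 5 -> 2 -> 1
Total weight: 5 + 3 = 8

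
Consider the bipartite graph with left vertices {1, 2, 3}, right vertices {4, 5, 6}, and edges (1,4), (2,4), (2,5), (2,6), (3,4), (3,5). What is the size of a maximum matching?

Step 1: List the neighbors of each left vertex:
  1: 4
  2: 4, 5, 6
  3: 4, 5

Step 2: Greedily match left vertices, then look for augmenting paths:
  Match 1 -- 4
  Match 2 -- 6
  Match 3 -- 5
  No augmenting path remains.

Step 3: Verify this is maximum:
  Matching size 3 = min(|L|, |R|) = min(3, 3), which is an upper bound, so this matching is maximum.

Maximum matching: {(1,4), (2,6), (3,5)}
Size: 3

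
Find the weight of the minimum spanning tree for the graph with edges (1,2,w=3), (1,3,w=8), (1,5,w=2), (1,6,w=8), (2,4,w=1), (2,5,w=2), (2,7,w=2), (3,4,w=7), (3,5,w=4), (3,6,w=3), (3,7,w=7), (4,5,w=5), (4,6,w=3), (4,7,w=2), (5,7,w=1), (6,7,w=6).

Apply Kruskal's algorithm (sort edges by weight, add if no cycle):

Sorted edges by weight:
  (2,4) w=1
  (5,7) w=1
  (1,5) w=2
  (2,5) w=2
  (2,7) w=2
  (4,7) w=2
  (1,2) w=3
  (3,6) w=3
  (4,6) w=3
  (3,5) w=4
  (4,5) w=5
  (6,7) w=6
  (3,7) w=7
  (3,4) w=7
  (1,6) w=8
  (1,3) w=8

Add edge (2,4) w=1 -- no cycle. Running total: 1
Add edge (5,7) w=1 -- no cycle. Running total: 2
Add edge (1,5) w=2 -- no cycle. Running total: 4
Add edge (2,5) w=2 -- no cycle. Running total: 6
Skip edge (2,7) w=2 -- would create cycle
Skip edge (4,7) w=2 -- would create cycle
Skip edge (1,2) w=3 -- would create cycle
Add edge (3,6) w=3 -- no cycle. Running total: 9
Add edge (4,6) w=3 -- no cycle. Running total: 12

MST edges: (2,4,w=1), (5,7,w=1), (1,5,w=2), (2,5,w=2), (3,6,w=3), (4,6,w=3)
Total MST weight: 1 + 1 + 2 + 2 + 3 + 3 = 12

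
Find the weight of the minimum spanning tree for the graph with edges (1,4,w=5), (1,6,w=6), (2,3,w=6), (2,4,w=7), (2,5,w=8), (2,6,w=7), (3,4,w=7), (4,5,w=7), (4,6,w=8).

Apply Kruskal's algorithm (sort edges by weight, add if no cycle):

Sorted edges by weight:
  (1,4) w=5
  (1,6) w=6
  (2,3) w=6
  (2,6) w=7
  (2,4) w=7
  (3,4) w=7
  (4,5) w=7
  (2,5) w=8
  (4,6) w=8

Add edge (1,4) w=5 -- no cycle. Running total: 5
Add edge (1,6) w=6 -- no cycle. Running total: 11
Add edge (2,3) w=6 -- no cycle. Running total: 17
Add edge (2,6) w=7 -- no cycle. Running total: 24
Skip edge (2,4) w=7 -- would create cycle
Skip edge (3,4) w=7 -- would create cycle
Add edge (4,5) w=7 -- no cycle. Running total: 31

MST edges: (1,4,w=5), (1,6,w=6), (2,3,w=6), (2,6,w=7), (4,5,w=7)
Total MST weight: 5 + 6 + 6 + 7 + 7 = 31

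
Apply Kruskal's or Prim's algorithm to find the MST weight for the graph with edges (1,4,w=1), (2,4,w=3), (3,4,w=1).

Apply Kruskal's algorithm (sort edges by weight, add if no cycle):

Sorted edges by weight:
  (1,4) w=1
  (3,4) w=1
  (2,4) w=3

Add edge (1,4) w=1 -- no cycle. Running total: 1
Add edge (3,4) w=1 -- no cycle. Running total: 2
Add edge (2,4) w=3 -- no cycle. Running total: 5

MST edges: (1,4,w=1), (3,4,w=1), (2,4,w=3)
Total MST weight: 1 + 1 + 3 = 5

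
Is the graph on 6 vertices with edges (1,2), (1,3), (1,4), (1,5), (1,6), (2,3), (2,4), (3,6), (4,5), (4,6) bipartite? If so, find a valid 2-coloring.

Step 1: Attempt 2-coloring using BFS:
  Start at vertex 1, assign color 0
  Color vertex 2 with color 1 (neighbor of 1)
  Color vertex 3 with color 1 (neighbor of 1)
  Color vertex 4 with color 1 (neighbor of 1)
  Color vertex 5 with color 1 (neighbor of 1)
  Color vertex 6 with color 1 (neighbor of 1)

Step 2: Conflict found! Vertices 2 and 3 are adjacent but have the same color.
This means the graph contains an odd cycle.

The graph is NOT bipartite.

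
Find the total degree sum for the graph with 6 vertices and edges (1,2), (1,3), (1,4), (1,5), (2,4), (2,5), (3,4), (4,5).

Step 1: Count edges incident to each vertex:
  deg(1) = 4 (neighbors: 2, 3, 4, 5)
  deg(2) = 3 (neighbors: 1, 4, 5)
  deg(3) = 2 (neighbors: 1, 4)
  deg(4) = 4 (neighbors: 1, 2, 3, 5)
  deg(5) = 3 (neighbors: 1, 2, 4)
  deg(6) = 0 (neighbors: none)

Step 2: Sum all degrees:
  4 + 3 + 2 + 4 + 3 + 0 = 16

Verification: sum of degrees = 2 * |E| = 2 * 8 = 16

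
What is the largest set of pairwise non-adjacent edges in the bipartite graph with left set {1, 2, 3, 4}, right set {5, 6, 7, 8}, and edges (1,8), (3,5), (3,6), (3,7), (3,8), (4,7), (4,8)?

Step 1: List the neighbors of each left vertex:
  1: 8
  2: (none)
  3: 5, 6, 7, 8
  4: 7, 8

Step 2: Greedily match left vertices, then look for augmenting paths:
  Match 1 -- 8
  Match 3 -- 5
  Match 4 -- 7
  No augmenting path remains.

Step 3: Verify this is maximum:
  Matching has size 3. The vertex set {1, 3, 4} covers every edge and has size 3; any matching has at most one edge per cover vertex, so 3 is maximum (König's theorem).

Maximum matching: {(1,8), (3,5), (4,7)}
Size: 3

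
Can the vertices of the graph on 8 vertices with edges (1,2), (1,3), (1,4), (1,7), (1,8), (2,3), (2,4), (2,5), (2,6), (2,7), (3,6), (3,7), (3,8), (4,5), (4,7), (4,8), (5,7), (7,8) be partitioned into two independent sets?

Step 1: Attempt 2-coloring using BFS:
  Start at vertex 1, assign color 0
  Color vertex 2 with color 1 (neighbor of 1)
  Color vertex 3 with color 1 (neighbor of 1)
  Color vertex 4 with color 1 (neighbor of 1)
  Color vertex 7 with color 1 (neighbor of 1)
  Color vertex 8 with color 1 (neighbor of 1)

Step 2: Conflict found! Vertices 2 and 3 are adjacent but have the same color.
This means the graph contains an odd cycle.

The graph is NOT bipartite.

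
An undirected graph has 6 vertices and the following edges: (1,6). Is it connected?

Step 1: Build adjacency list from edges:
  1: 6
  2: (none)
  3: (none)
  4: (none)
  5: (none)
  6: 1

Step 2: Run BFS/DFS from vertex 1:
  Visited: {1, 6}
  Reached 2 of 6 vertices

Step 3: Only 2 of 6 vertices reached. Graph is disconnected.
Connected components: {1, 6}, {2}, {3}, {4}, {5}
Answer: No, the graph is not connected (5 components).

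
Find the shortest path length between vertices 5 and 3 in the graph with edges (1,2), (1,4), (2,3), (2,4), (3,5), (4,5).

Step 1: Build adjacency list:
  1: 2, 4
  2: 1, 3, 4
  3: 2, 5
  4: 1, 2, 5
  5: 3, 4

Step 2: BFS from vertex 5 to find shortest path to 3:
  vertex 3 reached at distance 1

Step 3: Shortest path: 5 -> 3
Path length: 1 edge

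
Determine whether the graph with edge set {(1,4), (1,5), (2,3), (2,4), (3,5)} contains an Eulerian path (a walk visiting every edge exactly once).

Step 1: Find the degree of each vertex:
  deg(1) = 2
  deg(2) = 2
  deg(3) = 2
  deg(4) = 2
  deg(5) = 2

Step 2: Count vertices with odd degree:
  All vertices have even degree (0 odd-degree vertices)

Step 3: Apply Euler's theorem:
  - Eulerian circuit exists iff graph is connected and all vertices have even degree
  - Eulerian path exists iff graph is connected and has 0 or 2 odd-degree vertices

Graph is connected with 0 odd-degree vertices.
Both Eulerian circuit and Eulerian path exist.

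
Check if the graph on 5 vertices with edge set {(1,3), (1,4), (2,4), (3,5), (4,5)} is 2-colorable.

Step 1: Attempt 2-coloring using BFS:
  Start at vertex 1, assign color 0
  Color vertex 3 with color 1 (neighbor of 1)
  Color vertex 4 with color 1 (neighbor of 1)
  Color vertex 5 with color 0 (neighbor of 3)
  Color vertex 2 with color 0 (neighbor of 4)

Step 2: 2-coloring succeeded. No conflicts found.
  Set A (color 0): {1, 2, 5}
  Set B (color 1): {3, 4}

The graph is bipartite with partition {1, 2, 5}, {3, 4}.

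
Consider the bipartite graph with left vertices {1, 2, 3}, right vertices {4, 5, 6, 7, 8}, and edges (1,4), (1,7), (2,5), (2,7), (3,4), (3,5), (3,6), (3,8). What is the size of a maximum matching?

Step 1: List the neighbors of each left vertex:
  1: 4, 7
  2: 5, 7
  3: 4, 5, 6, 8

Step 2: Greedily match left vertices, then look for augmenting paths:
  Match 1 -- 4
  Match 2 -- 5
  Match 3 -- 6
  No augmenting path remains.

Step 3: Verify this is maximum:
  Matching size 3 = min(|L|, |R|) = min(3, 5), which is an upper bound, so this matching is maximum.

Maximum matching: {(1,4), (2,5), (3,6)}
Size: 3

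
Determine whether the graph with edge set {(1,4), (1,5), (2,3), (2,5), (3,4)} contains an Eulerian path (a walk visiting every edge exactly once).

Step 1: Find the degree of each vertex:
  deg(1) = 2
  deg(2) = 2
  deg(3) = 2
  deg(4) = 2
  deg(5) = 2

Step 2: Count vertices with odd degree:
  All vertices have even degree (0 odd-degree vertices)

Step 3: Apply Euler's theorem:
  - Eulerian circuit exists iff graph is connected and all vertices have even degree
  - Eulerian path exists iff graph is connected and has 0 or 2 odd-degree vertices

Graph is connected with 0 odd-degree vertices.
Both Eulerian circuit and Eulerian path exist.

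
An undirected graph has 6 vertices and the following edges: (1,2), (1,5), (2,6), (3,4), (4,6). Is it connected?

Step 1: Build adjacency list from edges:
  1: 2, 5
  2: 1, 6
  3: 4
  4: 3, 6
  5: 1
  6: 2, 4

Step 2: Run BFS/DFS from vertex 1:
  Visited: {1, 2, 5, 6, 4, 3}
  Reached 6 of 6 vertices

Step 3: All 6 vertices reached from vertex 1, so the graph is connected.
Answer: Yes, the graph is connected.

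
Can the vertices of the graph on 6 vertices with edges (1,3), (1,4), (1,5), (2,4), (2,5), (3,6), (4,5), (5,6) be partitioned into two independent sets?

Step 1: Attempt 2-coloring using BFS:
  Start at vertex 1, assign color 0
  Color vertex 3 with color 1 (neighbor of 1)
  Color vertex 4 with color 1 (neighbor of 1)
  Color vertex 5 with color 1 (neighbor of 1)
  Color vertex 6 with color 0 (neighbor of 3)
  Color vertex 2 with color 0 (neighbor of 4)

Step 2: Conflict found! Vertices 4 and 5 are adjacent but have the same color.
This means the graph contains an odd cycle.

The graph is NOT bipartite.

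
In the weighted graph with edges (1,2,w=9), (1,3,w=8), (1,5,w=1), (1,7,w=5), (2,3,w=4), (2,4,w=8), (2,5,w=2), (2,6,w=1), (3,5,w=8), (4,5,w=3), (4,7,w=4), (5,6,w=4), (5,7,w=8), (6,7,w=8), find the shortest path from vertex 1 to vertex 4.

Step 1: Build adjacency list with weights:
  1: 2(w=9), 3(w=8), 5(w=1), 7(w=5)
  2: 1(w=9), 3(w=4), 4(w=8), 5(w=2), 6(w=1)
  3: 1(w=8), 2(w=4), 5(w=8)
  4: 2(w=8), 5(w=3), 7(w=4)
  5: 1(w=1), 2(w=2), 3(w=8), 4(w=3), 6(w=4), 7(w=8)
  6: 2(w=1), 5(w=4), 7(w=8)
  7: 1(w=5), 4(w=4), 5(w=8), 6(w=8)

Step 2: Apply Dijkstra's algorithm from vertex 1:
  Visit vertex 1 (distance=0)
    Update dist[2] = 9
    Update dist[3] = 8
    Update dist[5] = 1
    Update dist[7] = 5
  Visit vertex 5 (distance=1)
    Update dist[2] = 3
    Update dist[4] = 4
    Update dist[6] = 5
  Visit vertex 2 (distance=3)
    Update dist[3] = 7
    Update dist[6] = 4
  Visit vertex 4 (distance=4)

Step 3: Shortest path: 1 -> 5 -> 4
Total weight: 1 + 3 = 4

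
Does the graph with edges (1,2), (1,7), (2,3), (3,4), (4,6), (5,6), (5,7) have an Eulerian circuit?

Step 1: Find the degree of each vertex:
  deg(1) = 2
  deg(2) = 2
  deg(3) = 2
  deg(4) = 2
  deg(5) = 2
  deg(6) = 2
  deg(7) = 2

Step 2: Count vertices with odd degree:
  All vertices have even degree (0 odd-degree vertices)

Step 3: Apply Euler's theorem:
  - Eulerian circuit exists iff graph is connected and all vertices have even degree
  - Eulerian path exists iff graph is connected and has 0 or 2 odd-degree vertices

Graph is connected with 0 odd-degree vertices.
Both Eulerian circuit and Eulerian path exist.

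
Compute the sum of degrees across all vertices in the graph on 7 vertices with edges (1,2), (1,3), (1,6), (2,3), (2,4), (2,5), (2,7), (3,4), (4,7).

Step 1: Count edges incident to each vertex:
  deg(1) = 3 (neighbors: 2, 3, 6)
  deg(2) = 5 (neighbors: 1, 3, 4, 5, 7)
  deg(3) = 3 (neighbors: 1, 2, 4)
  deg(4) = 3 (neighbors: 2, 3, 7)
  deg(5) = 1 (neighbors: 2)
  deg(6) = 1 (neighbors: 1)
  deg(7) = 2 (neighbors: 2, 4)

Step 2: Sum all degrees:
  3 + 5 + 3 + 3 + 1 + 1 + 2 = 18

Verification: sum of degrees = 2 * |E| = 2 * 9 = 18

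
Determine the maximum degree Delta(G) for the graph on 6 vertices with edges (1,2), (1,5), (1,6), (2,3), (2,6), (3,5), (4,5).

Step 1: Count edges incident to each vertex:
  deg(1) = 3 (neighbors: 2, 5, 6)
  deg(2) = 3 (neighbors: 1, 3, 6)
  deg(3) = 2 (neighbors: 2, 5)
  deg(4) = 1 (neighbors: 5)
  deg(5) = 3 (neighbors: 1, 3, 4)
  deg(6) = 2 (neighbors: 1, 2)

Step 2: Find maximum:
  max(3, 3, 2, 1, 3, 2) = 3 (vertex 1)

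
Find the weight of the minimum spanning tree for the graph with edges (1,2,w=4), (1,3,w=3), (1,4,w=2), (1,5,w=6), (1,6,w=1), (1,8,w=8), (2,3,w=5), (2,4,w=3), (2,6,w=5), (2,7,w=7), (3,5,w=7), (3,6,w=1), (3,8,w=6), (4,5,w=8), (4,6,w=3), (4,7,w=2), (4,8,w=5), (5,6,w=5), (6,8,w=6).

Apply Kruskal's algorithm (sort edges by weight, add if no cycle):

Sorted edges by weight:
  (1,6) w=1
  (3,6) w=1
  (1,4) w=2
  (4,7) w=2
  (1,3) w=3
  (2,4) w=3
  (4,6) w=3
  (1,2) w=4
  (2,3) w=5
  (2,6) w=5
  (4,8) w=5
  (5,6) w=5
  (1,5) w=6
  (3,8) w=6
  (6,8) w=6
  (2,7) w=7
  (3,5) w=7
  (1,8) w=8
  (4,5) w=8

Add edge (1,6) w=1 -- no cycle. Running total: 1
Add edge (3,6) w=1 -- no cycle. Running total: 2
Add edge (1,4) w=2 -- no cycle. Running total: 4
Add edge (4,7) w=2 -- no cycle. Running total: 6
Skip edge (1,3) w=3 -- would create cycle
Add edge (2,4) w=3 -- no cycle. Running total: 9
Skip edge (4,6) w=3 -- would create cycle
Skip edge (1,2) w=4 -- would create cycle
Skip edge (2,3) w=5 -- would create cycle
Skip edge (2,6) w=5 -- would create cycle
Add edge (4,8) w=5 -- no cycle. Running total: 14
Add edge (5,6) w=5 -- no cycle. Running total: 19

MST edges: (1,6,w=1), (3,6,w=1), (1,4,w=2), (4,7,w=2), (2,4,w=3), (4,8,w=5), (5,6,w=5)
Total MST weight: 1 + 1 + 2 + 2 + 3 + 5 + 5 = 19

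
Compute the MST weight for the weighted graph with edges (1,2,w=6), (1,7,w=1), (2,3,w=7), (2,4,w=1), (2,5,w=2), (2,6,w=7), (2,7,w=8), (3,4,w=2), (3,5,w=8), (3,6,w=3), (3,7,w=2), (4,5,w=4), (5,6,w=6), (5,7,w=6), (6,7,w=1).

Apply Kruskal's algorithm (sort edges by weight, add if no cycle):

Sorted edges by weight:
  (1,7) w=1
  (2,4) w=1
  (6,7) w=1
  (2,5) w=2
  (3,4) w=2
  (3,7) w=2
  (3,6) w=3
  (4,5) w=4
  (1,2) w=6
  (5,7) w=6
  (5,6) w=6
  (2,3) w=7
  (2,6) w=7
  (2,7) w=8
  (3,5) w=8

Add edge (1,7) w=1 -- no cycle. Running total: 1
Add edge (2,4) w=1 -- no cycle. Running total: 2
Add edge (6,7) w=1 -- no cycle. Running total: 3
Add edge (2,5) w=2 -- no cycle. Running total: 5
Add edge (3,4) w=2 -- no cycle. Running total: 7
Add edge (3,7) w=2 -- no cycle. Running total: 9

MST edges: (1,7,w=1), (2,4,w=1), (6,7,w=1), (2,5,w=2), (3,4,w=2), (3,7,w=2)
Total MST weight: 1 + 1 + 1 + 2 + 2 + 2 = 9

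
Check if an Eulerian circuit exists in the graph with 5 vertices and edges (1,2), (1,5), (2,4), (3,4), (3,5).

Step 1: Find the degree of each vertex:
  deg(1) = 2
  deg(2) = 2
  deg(3) = 2
  deg(4) = 2
  deg(5) = 2

Step 2: Count vertices with odd degree:
  All vertices have even degree (0 odd-degree vertices)

Step 3: Apply Euler's theorem:
  - Eulerian circuit exists iff graph is connected and all vertices have even degree
  - Eulerian path exists iff graph is connected and has 0 or 2 odd-degree vertices

Graph is connected with 0 odd-degree vertices.
Both Eulerian circuit and Eulerian path exist.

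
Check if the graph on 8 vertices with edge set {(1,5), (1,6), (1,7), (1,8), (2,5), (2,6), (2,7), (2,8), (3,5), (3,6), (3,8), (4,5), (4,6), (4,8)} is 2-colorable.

Step 1: Attempt 2-coloring using BFS:
  Start at vertex 1, assign color 0
  Color vertex 5 with color 1 (neighbor of 1)
  Color vertex 6 with color 1 (neighbor of 1)
  Color vertex 7 with color 1 (neighbor of 1)
  Color vertex 8 with color 1 (neighbor of 1)
  Color vertex 2 with color 0 (neighbor of 5)
  Color vertex 3 with color 0 (neighbor of 5)
  Color vertex 4 with color 0 (neighbor of 5)

Step 2: 2-coloring succeeded. No conflicts found.
  Set A (color 0): {1, 2, 3, 4}
  Set B (color 1): {5, 6, 7, 8}

The graph is bipartite with partition {1, 2, 3, 4}, {5, 6, 7, 8}.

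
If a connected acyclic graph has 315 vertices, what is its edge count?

A tree on n vertices always has exactly n - 1 edges.
For n = 315: edges = 315 - 1 = 314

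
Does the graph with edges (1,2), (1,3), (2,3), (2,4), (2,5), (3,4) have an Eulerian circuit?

Step 1: Find the degree of each vertex:
  deg(1) = 2
  deg(2) = 4
  deg(3) = 3
  deg(4) = 2
  deg(5) = 1

Step 2: Count vertices with odd degree:
  Odd-degree vertices: 3, 5 (2 total)

Step 3: Apply Euler's theorem:
  - Eulerian circuit exists iff graph is connected and all vertices have even degree
  - Eulerian path exists iff graph is connected and has 0 or 2 odd-degree vertices

Graph is connected with exactly 2 odd-degree vertices (3, 5).
Eulerian path exists (starting and ending at the odd-degree vertices), but no Eulerian circuit.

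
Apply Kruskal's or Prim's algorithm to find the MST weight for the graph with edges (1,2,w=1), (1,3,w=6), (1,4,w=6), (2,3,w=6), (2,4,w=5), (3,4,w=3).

Apply Kruskal's algorithm (sort edges by weight, add if no cycle):

Sorted edges by weight:
  (1,2) w=1
  (3,4) w=3
  (2,4) w=5
  (1,3) w=6
  (1,4) w=6
  (2,3) w=6

Add edge (1,2) w=1 -- no cycle. Running total: 1
Add edge (3,4) w=3 -- no cycle. Running total: 4
Add edge (2,4) w=5 -- no cycle. Running total: 9

MST edges: (1,2,w=1), (3,4,w=3), (2,4,w=5)
Total MST weight: 1 + 3 + 5 = 9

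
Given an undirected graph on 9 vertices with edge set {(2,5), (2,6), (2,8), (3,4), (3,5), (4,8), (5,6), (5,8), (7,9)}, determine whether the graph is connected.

Step 1: Build adjacency list from edges:
  1: (none)
  2: 5, 6, 8
  3: 4, 5
  4: 3, 8
  5: 2, 3, 6, 8
  6: 2, 5
  7: 9
  8: 2, 4, 5
  9: 7

Step 2: Run BFS/DFS from vertex 1:
  Visited: {1}
  Reached 1 of 9 vertices

Step 3: Only 1 of 9 vertices reached. Graph is disconnected.
Connected components: {1}, {2, 3, 4, 5, 6, 8}, {7, 9}
Answer: No, the graph is not connected (3 components).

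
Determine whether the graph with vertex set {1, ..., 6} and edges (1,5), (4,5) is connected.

Step 1: Build adjacency list from edges:
  1: 5
  2: (none)
  3: (none)
  4: 5
  5: 1, 4
  6: (none)

Step 2: Run BFS/DFS from vertex 1:
  Visited: {1, 5, 4}
  Reached 3 of 6 vertices

Step 3: Only 3 of 6 vertices reached. Graph is disconnected.
Connected components: {1, 4, 5}, {2}, {3}, {6}
Answer: No, the graph is not connected (4 components).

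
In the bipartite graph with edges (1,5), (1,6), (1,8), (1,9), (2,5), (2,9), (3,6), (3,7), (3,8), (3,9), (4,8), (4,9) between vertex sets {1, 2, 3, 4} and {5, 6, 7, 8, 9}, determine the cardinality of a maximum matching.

Step 1: List the neighbors of each left vertex:
  1: 5, 6, 8, 9
  2: 5, 9
  3: 6, 7, 8, 9
  4: 8, 9

Step 2: Greedily match left vertices, then look for augmenting paths:
  Match 1 -- 5
  Match 2 -- 9
  Match 3 -- 6
  Match 4 -- 8
  No augmenting path remains.

Step 3: Verify this is maximum:
  Matching size 4 = min(|L|, |R|) = min(4, 5), which is an upper bound, so this matching is maximum.

Maximum matching: {(1,5), (2,9), (3,6), (4,8)}
Size: 4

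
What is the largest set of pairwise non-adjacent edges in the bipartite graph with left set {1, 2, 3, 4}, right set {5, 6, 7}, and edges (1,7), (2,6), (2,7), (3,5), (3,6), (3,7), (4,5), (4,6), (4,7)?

Step 1: List the neighbors of each left vertex:
  1: 7
  2: 6, 7
  3: 5, 6, 7
  4: 5, 6, 7

Step 2: Greedily match left vertices, then look for augmenting paths:
  Match 1 -- 7
  Match 2 -- 6
  Match 3 -- 5
  No augmenting path remains.

Step 3: Verify this is maximum:
  Matching size 3 = min(|L|, |R|) = min(4, 3), which is an upper bound, so this matching is maximum.

Maximum matching: {(1,7), (2,6), (3,5)}
Size: 3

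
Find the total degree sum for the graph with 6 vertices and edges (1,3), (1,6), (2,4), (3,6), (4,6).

Step 1: Count edges incident to each vertex:
  deg(1) = 2 (neighbors: 3, 6)
  deg(2) = 1 (neighbors: 4)
  deg(3) = 2 (neighbors: 1, 6)
  deg(4) = 2 (neighbors: 2, 6)
  deg(5) = 0 (neighbors: none)
  deg(6) = 3 (neighbors: 1, 3, 4)

Step 2: Sum all degrees:
  2 + 1 + 2 + 2 + 0 + 3 = 10

Verification: sum of degrees = 2 * |E| = 2 * 5 = 10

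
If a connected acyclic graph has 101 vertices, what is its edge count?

A tree on n vertices always has exactly n - 1 edges.
For n = 101: edges = 101 - 1 = 100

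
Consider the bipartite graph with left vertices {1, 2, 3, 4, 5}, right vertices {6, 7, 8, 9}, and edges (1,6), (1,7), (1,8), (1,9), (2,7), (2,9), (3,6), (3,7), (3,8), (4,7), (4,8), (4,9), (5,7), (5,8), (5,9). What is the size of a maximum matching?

Step 1: List the neighbors of each left vertex:
  1: 6, 7, 8, 9
  2: 7, 9
  3: 6, 7, 8
  4: 7, 8, 9
  5: 7, 8, 9

Step 2: Greedily match left vertices, then look for augmenting paths:
  Match 1 -- 6
  Match 2 -- 7
  Match 3 -- 8
  Match 4 -- 9
  No augmenting path remains.

Step 3: Verify this is maximum:
  Matching size 4 = min(|L|, |R|) = min(5, 4), which is an upper bound, so this matching is maximum.

Maximum matching: {(1,6), (2,7), (3,8), (4,9)}
Size: 4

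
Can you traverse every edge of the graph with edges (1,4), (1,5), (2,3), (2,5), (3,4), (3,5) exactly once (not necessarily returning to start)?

Step 1: Find the degree of each vertex:
  deg(1) = 2
  deg(2) = 2
  deg(3) = 3
  deg(4) = 2
  deg(5) = 3

Step 2: Count vertices with odd degree:
  Odd-degree vertices: 3, 5 (2 total)

Step 3: Apply Euler's theorem:
  - Eulerian circuit exists iff graph is connected and all vertices have even degree
  - Eulerian path exists iff graph is connected and has 0 or 2 odd-degree vertices

Graph is connected with exactly 2 odd-degree vertices (3, 5).
Eulerian path exists (starting and ending at the odd-degree vertices), but no Eulerian circuit.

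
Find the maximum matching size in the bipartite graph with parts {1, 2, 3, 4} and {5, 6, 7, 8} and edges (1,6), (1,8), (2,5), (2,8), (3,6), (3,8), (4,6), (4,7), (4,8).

Step 1: List the neighbors of each left vertex:
  1: 6, 8
  2: 5, 8
  3: 6, 8
  4: 6, 7, 8

Step 2: Greedily match left vertices, then look for augmenting paths:
  Match 1 -- 6
  Match 2 -- 5
  Match 3 -- 8
  Match 4 -- 7
  No augmenting path remains.

Step 3: Verify this is maximum:
  Matching size 4 = min(|L|, |R|) = min(4, 4), which is an upper bound, so this matching is maximum.

Maximum matching: {(1,6), (2,5), (3,8), (4,7)}
Size: 4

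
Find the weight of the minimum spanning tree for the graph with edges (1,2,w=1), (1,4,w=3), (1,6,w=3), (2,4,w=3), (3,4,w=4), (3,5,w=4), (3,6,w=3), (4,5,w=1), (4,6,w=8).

Apply Kruskal's algorithm (sort edges by weight, add if no cycle):

Sorted edges by weight:
  (1,2) w=1
  (4,5) w=1
  (1,6) w=3
  (1,4) w=3
  (2,4) w=3
  (3,6) w=3
  (3,4) w=4
  (3,5) w=4
  (4,6) w=8

Add edge (1,2) w=1 -- no cycle. Running total: 1
Add edge (4,5) w=1 -- no cycle. Running total: 2
Add edge (1,6) w=3 -- no cycle. Running total: 5
Add edge (1,4) w=3 -- no cycle. Running total: 8
Skip edge (2,4) w=3 -- would create cycle
Add edge (3,6) w=3 -- no cycle. Running total: 11

MST edges: (1,2,w=1), (4,5,w=1), (1,6,w=3), (1,4,w=3), (3,6,w=3)
Total MST weight: 1 + 1 + 3 + 3 + 3 = 11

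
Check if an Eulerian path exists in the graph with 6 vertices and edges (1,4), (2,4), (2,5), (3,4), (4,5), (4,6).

Step 1: Find the degree of each vertex:
  deg(1) = 1
  deg(2) = 2
  deg(3) = 1
  deg(4) = 5
  deg(5) = 2
  deg(6) = 1

Step 2: Count vertices with odd degree:
  Odd-degree vertices: 1, 3, 4, 6 (4 total)

Step 3: Apply Euler's theorem:
  - Eulerian circuit exists iff graph is connected and all vertices have even degree
  - Eulerian path exists iff graph is connected and has 0 or 2 odd-degree vertices

Graph has 4 odd-degree vertices (need 0 or 2).
Neither Eulerian path nor Eulerian circuit exists.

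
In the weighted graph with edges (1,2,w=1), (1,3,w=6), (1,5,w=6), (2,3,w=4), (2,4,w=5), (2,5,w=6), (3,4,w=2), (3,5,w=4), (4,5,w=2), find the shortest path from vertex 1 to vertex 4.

Step 1: Build adjacency list with weights:
  1: 2(w=1), 3(w=6), 5(w=6)
  2: 1(w=1), 3(w=4), 4(w=5), 5(w=6)
  3: 1(w=6), 2(w=4), 4(w=2), 5(w=4)
  4: 2(w=5), 3(w=2), 5(w=2)
  5: 1(w=6), 2(w=6), 3(w=4), 4(w=2)

Step 2: Apply Dijkstra's algorithm from vertex 1:
  Visit vertex 1 (distance=0)
    Update dist[2] = 1
    Update dist[3] = 6
    Update dist[5] = 6
  Visit vertex 2 (distance=1)
    Update dist[3] = 5
    Update dist[4] = 6
  Visit vertex 3 (distance=5)
  Visit vertex 4 (distance=6)

Step 3: Shortest path: 1 -> 2 -> 4
Total weight: 1 + 5 = 6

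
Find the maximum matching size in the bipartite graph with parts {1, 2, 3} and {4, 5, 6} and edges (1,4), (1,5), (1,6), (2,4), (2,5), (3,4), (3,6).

Step 1: List the neighbors of each left vertex:
  1: 4, 5, 6
  2: 4, 5
  3: 4, 6

Step 2: Greedily match left vertices, then look for augmenting paths:
  Match 1 -- 4
  Match 2 -- 5
  Match 3 -- 6
  No augmenting path remains.

Step 3: Verify this is maximum:
  Matching size 3 = min(|L|, |R|) = min(3, 3), which is an upper bound, so this matching is maximum.

Maximum matching: {(1,4), (2,5), (3,6)}
Size: 3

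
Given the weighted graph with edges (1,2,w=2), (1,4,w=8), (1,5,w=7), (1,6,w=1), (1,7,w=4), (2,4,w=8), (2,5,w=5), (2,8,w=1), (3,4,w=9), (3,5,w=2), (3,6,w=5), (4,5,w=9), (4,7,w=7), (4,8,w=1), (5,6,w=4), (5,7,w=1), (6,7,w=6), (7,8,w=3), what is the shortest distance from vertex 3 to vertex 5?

Step 1: Build adjacency list with weights:
  1: 2(w=2), 4(w=8), 5(w=7), 6(w=1), 7(w=4)
  2: 1(w=2), 4(w=8), 5(w=5), 8(w=1)
  3: 4(w=9), 5(w=2), 6(w=5)
  4: 1(w=8), 2(w=8), 3(w=9), 5(w=9), 7(w=7), 8(w=1)
  5: 1(w=7), 2(w=5), 3(w=2), 4(w=9), 6(w=4), 7(w=1)
  6: 1(w=1), 3(w=5), 5(w=4), 7(w=6)
  7: 1(w=4), 4(w=7), 5(w=1), 6(w=6), 8(w=3)
  8: 2(w=1), 4(w=1), 7(w=3)

Step 2: Apply Dijkstra's algorithm from vertex 3:
  Visit vertex 3 (distance=0)
    Update dist[4] = 9
    Update dist[5] = 2
    Update dist[6] = 5
  Visit vertex 5 (distance=2)
    Update dist[1] = 9
    Update dist[2] = 7
    Update dist[7] = 3

Step 3: Shortest path: 3 -> 5
Total weight: 2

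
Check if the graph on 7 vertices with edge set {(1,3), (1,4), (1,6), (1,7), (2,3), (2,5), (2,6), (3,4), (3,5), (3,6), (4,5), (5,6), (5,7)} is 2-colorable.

Step 1: Attempt 2-coloring using BFS:
  Start at vertex 1, assign color 0
  Color vertex 3 with color 1 (neighbor of 1)
  Color vertex 4 with color 1 (neighbor of 1)
  Color vertex 6 with color 1 (neighbor of 1)
  Color vertex 7 with color 1 (neighbor of 1)
  Color vertex 2 with color 0 (neighbor of 3)

Step 2: Conflict found! Vertices 3 and 4 are adjacent but have the same color.
This means the graph contains an odd cycle.

The graph is NOT bipartite.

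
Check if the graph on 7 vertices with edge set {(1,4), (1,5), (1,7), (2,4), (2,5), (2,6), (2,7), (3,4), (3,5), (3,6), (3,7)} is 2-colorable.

Step 1: Attempt 2-coloring using BFS:
  Start at vertex 1, assign color 0
  Color vertex 4 with color 1 (neighbor of 1)
  Color vertex 5 with color 1 (neighbor of 1)
  Color vertex 7 with color 1 (neighbor of 1)
  Color vertex 2 with color 0 (neighbor of 4)
  Color vertex 3 with color 0 (neighbor of 4)
  Color vertex 6 with color 1 (neighbor of 2)

Step 2: 2-coloring succeeded. No conflicts found.
  Set A (color 0): {1, 2, 3}
  Set B (color 1): {4, 5, 6, 7}

The graph is bipartite with partition {1, 2, 3}, {4, 5, 6, 7}.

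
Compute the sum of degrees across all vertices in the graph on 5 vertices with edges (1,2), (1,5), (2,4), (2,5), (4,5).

Step 1: Count edges incident to each vertex:
  deg(1) = 2 (neighbors: 2, 5)
  deg(2) = 3 (neighbors: 1, 4, 5)
  deg(3) = 0 (neighbors: none)
  deg(4) = 2 (neighbors: 2, 5)
  deg(5) = 3 (neighbors: 1, 2, 4)

Step 2: Sum all degrees:
  2 + 3 + 0 + 2 + 3 = 10

Verification: sum of degrees = 2 * |E| = 2 * 5 = 10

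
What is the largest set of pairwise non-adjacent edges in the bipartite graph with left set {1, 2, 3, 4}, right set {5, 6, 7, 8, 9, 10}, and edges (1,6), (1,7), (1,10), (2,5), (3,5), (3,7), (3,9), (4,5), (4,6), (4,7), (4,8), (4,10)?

Step 1: List the neighbors of each left vertex:
  1: 6, 7, 10
  2: 5
  3: 5, 7, 9
  4: 5, 6, 7, 8, 10

Step 2: Greedily match left vertices, then look for augmenting paths:
  Match 1 -- 6
  Match 2 -- 5
  Match 3 -- 7
  Match 4 -- 8
  No augmenting path remains.

Step 3: Verify this is maximum:
  Matching size 4 = min(|L|, |R|) = min(4, 6), which is an upper bound, so this matching is maximum.

Maximum matching: {(1,6), (2,5), (3,7), (4,8)}
Size: 4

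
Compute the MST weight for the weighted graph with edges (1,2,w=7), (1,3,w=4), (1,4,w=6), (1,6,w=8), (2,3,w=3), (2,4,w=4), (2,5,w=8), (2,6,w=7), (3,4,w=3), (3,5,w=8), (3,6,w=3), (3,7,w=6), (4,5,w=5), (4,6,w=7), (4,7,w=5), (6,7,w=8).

Apply Kruskal's algorithm (sort edges by weight, add if no cycle):

Sorted edges by weight:
  (2,3) w=3
  (3,4) w=3
  (3,6) w=3
  (1,3) w=4
  (2,4) w=4
  (4,7) w=5
  (4,5) w=5
  (1,4) w=6
  (3,7) w=6
  (1,2) w=7
  (2,6) w=7
  (4,6) w=7
  (1,6) w=8
  (2,5) w=8
  (3,5) w=8
  (6,7) w=8

Add edge (2,3) w=3 -- no cycle. Running total: 3
Add edge (3,4) w=3 -- no cycle. Running total: 6
Add edge (3,6) w=3 -- no cycle. Running total: 9
Add edge (1,3) w=4 -- no cycle. Running total: 13
Skip edge (2,4) w=4 -- would create cycle
Add edge (4,7) w=5 -- no cycle. Running total: 18
Add edge (4,5) w=5 -- no cycle. Running total: 23

MST edges: (2,3,w=3), (3,4,w=3), (3,6,w=3), (1,3,w=4), (4,7,w=5), (4,5,w=5)
Total MST weight: 3 + 3 + 3 + 4 + 5 + 5 = 23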